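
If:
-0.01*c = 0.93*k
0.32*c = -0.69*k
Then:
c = 0.00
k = 0.00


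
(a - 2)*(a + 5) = a^2 + 3*a - 10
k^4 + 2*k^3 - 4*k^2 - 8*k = k*(k - 2)*(k + 2)^2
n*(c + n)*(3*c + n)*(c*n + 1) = 3*c^3*n^2 + 4*c^2*n^3 + 3*c^2*n + c*n^4 + 4*c*n^2 + n^3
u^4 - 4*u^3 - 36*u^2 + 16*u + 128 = (u - 8)*(u - 2)*(u + 2)*(u + 4)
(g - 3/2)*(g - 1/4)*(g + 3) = g^3 + 5*g^2/4 - 39*g/8 + 9/8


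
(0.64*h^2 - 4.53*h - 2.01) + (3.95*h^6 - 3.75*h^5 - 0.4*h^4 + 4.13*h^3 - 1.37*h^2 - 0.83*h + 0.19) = 3.95*h^6 - 3.75*h^5 - 0.4*h^4 + 4.13*h^3 - 0.73*h^2 - 5.36*h - 1.82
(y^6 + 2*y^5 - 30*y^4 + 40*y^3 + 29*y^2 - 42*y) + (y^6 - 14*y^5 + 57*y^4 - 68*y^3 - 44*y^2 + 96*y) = 2*y^6 - 12*y^5 + 27*y^4 - 28*y^3 - 15*y^2 + 54*y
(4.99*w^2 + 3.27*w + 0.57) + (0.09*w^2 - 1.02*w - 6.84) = 5.08*w^2 + 2.25*w - 6.27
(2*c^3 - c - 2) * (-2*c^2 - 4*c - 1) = -4*c^5 - 8*c^4 + 8*c^2 + 9*c + 2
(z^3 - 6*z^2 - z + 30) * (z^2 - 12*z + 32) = z^5 - 18*z^4 + 103*z^3 - 150*z^2 - 392*z + 960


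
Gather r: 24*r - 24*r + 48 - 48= 0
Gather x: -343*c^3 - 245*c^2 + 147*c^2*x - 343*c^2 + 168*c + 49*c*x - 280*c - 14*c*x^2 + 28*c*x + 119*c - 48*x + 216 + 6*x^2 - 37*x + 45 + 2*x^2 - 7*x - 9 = -343*c^3 - 588*c^2 + 7*c + x^2*(8 - 14*c) + x*(147*c^2 + 77*c - 92) + 252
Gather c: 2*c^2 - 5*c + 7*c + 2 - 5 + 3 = 2*c^2 + 2*c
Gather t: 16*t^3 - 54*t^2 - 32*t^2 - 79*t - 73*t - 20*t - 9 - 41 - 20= 16*t^3 - 86*t^2 - 172*t - 70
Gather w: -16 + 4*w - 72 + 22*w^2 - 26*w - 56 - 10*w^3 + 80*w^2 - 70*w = -10*w^3 + 102*w^2 - 92*w - 144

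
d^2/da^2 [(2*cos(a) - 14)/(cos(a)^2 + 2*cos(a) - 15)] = 2*(-9*(1 - cos(2*a))^2*cos(a)/4 + 15*(1 - cos(2*a))^2/2 - 43*cos(a) + 218*cos(2*a) - 27*cos(3*a)/2 + cos(5*a)/2 - 18)/((cos(a) - 3)^3*(cos(a) + 5)^3)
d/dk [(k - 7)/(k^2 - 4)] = (k^2 - 2*k*(k - 7) - 4)/(k^2 - 4)^2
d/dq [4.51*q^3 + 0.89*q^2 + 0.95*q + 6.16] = 13.53*q^2 + 1.78*q + 0.95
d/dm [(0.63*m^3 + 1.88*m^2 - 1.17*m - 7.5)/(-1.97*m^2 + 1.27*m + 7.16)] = (-1.2411*m^4 + 1.6002*m^3 + 13.6151*m^2 - 2.6284*m + 1.1478)/(3.8809*m^4 - 5.0038*m^3 - 26.5975*m^2 + 18.1864*m + 51.2656)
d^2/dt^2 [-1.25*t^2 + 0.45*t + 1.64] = -2.50000000000000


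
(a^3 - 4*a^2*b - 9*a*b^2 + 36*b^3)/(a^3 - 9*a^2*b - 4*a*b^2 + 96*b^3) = (a - 3*b)/(a - 8*b)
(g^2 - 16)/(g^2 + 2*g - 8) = (g - 4)/(g - 2)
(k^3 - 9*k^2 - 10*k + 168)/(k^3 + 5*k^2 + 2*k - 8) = (k^2 - 13*k + 42)/(k^2 + k - 2)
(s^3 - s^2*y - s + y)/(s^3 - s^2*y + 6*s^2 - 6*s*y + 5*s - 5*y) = (s - 1)/(s + 5)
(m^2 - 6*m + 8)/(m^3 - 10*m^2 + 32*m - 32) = 1/(m - 4)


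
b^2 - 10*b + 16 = (b - 8)*(b - 2)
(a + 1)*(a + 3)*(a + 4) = a^3 + 8*a^2 + 19*a + 12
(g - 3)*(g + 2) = g^2 - g - 6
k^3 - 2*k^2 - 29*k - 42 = (k - 7)*(k + 2)*(k + 3)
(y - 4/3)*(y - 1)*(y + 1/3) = y^3 - 2*y^2 + 5*y/9 + 4/9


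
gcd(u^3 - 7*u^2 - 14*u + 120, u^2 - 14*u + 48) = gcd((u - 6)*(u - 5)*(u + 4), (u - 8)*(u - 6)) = u - 6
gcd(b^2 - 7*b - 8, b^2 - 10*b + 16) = b - 8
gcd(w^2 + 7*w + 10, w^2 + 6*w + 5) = w + 5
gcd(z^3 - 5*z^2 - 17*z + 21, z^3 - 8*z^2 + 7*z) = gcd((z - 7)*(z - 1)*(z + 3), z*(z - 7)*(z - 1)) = z^2 - 8*z + 7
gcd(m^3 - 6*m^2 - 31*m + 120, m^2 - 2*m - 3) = m - 3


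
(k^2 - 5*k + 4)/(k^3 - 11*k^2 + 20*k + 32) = (k - 1)/(k^2 - 7*k - 8)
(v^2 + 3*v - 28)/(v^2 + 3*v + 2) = (v^2 + 3*v - 28)/(v^2 + 3*v + 2)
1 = 1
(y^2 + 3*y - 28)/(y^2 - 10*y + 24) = (y + 7)/(y - 6)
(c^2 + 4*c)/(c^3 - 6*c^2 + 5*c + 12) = c*(c + 4)/(c^3 - 6*c^2 + 5*c + 12)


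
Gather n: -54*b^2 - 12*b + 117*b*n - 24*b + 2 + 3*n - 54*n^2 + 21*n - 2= -54*b^2 - 36*b - 54*n^2 + n*(117*b + 24)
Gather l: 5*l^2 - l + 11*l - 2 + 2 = 5*l^2 + 10*l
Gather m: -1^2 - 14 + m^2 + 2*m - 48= m^2 + 2*m - 63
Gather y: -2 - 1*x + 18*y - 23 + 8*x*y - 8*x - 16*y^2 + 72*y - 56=-9*x - 16*y^2 + y*(8*x + 90) - 81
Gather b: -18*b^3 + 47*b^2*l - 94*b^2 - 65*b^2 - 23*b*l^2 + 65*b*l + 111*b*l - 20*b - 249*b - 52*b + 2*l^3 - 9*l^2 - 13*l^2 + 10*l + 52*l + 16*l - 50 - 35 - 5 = -18*b^3 + b^2*(47*l - 159) + b*(-23*l^2 + 176*l - 321) + 2*l^3 - 22*l^2 + 78*l - 90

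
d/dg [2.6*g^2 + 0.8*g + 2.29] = 5.2*g + 0.8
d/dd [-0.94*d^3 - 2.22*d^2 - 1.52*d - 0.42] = -2.82*d^2 - 4.44*d - 1.52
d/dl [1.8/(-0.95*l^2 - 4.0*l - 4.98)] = (3.42*l + 7.2)/(0.95*l^2 + 4.0*l + 4.98)^2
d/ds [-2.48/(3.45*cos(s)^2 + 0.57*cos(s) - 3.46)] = -(17.112*cos(s) + 1.4136)*sin(s)/(3.45*cos(s)^2 + 0.57*cos(s) - 3.46)^2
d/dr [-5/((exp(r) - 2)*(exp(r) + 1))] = (10*exp(r) - 5)/(4*(exp(r) - 2)^2*cosh(r/2)^2)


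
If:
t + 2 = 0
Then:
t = -2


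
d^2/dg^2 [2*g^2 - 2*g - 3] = 4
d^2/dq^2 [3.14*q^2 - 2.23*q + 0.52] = 6.28000000000000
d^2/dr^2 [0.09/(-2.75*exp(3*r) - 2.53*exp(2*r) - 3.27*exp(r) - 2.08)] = ((2.2275*exp(2*r) + 0.9108*exp(r) + 0.2943)*(2.75*exp(3*r) + 2.53*exp(2*r) + 3.27*exp(r) + 2.08) - 0.09*(8.25*exp(2*r) + 5.06*exp(r) + 3.27)*(16.5*exp(2*r) + 10.12*exp(r) + 6.54)*exp(r))*exp(r)/(2.75*exp(3*r) + 2.53*exp(2*r) + 3.27*exp(r) + 2.08)^3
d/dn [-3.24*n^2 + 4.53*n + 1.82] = 4.53 - 6.48*n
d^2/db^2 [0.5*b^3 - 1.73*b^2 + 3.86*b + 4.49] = 3.0*b - 3.46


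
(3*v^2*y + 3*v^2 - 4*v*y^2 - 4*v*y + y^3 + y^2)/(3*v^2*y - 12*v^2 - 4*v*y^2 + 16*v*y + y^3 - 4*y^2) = (y + 1)/(y - 4)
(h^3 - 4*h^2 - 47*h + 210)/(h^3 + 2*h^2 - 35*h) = (h - 6)/h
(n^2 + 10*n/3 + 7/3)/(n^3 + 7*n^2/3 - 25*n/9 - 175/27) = 9*(n + 1)/(9*n^2 - 25)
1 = 1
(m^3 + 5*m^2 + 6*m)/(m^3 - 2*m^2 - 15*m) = (m + 2)/(m - 5)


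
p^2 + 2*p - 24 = (p - 4)*(p + 6)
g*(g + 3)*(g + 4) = g^3 + 7*g^2 + 12*g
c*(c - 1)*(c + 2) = c^3 + c^2 - 2*c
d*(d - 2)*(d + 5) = d^3 + 3*d^2 - 10*d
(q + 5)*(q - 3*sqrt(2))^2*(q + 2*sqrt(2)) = q^4 - 4*sqrt(2)*q^3 + 5*q^3 - 20*sqrt(2)*q^2 - 6*q^2 - 30*q + 36*sqrt(2)*q + 180*sqrt(2)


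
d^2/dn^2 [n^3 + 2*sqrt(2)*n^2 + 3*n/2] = 6*n + 4*sqrt(2)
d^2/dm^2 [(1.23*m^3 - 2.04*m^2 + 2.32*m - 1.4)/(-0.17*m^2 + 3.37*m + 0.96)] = (5.55111512312578e-17*m^5 + 8.88178419700125e-16*m^4 - 26.13611*m^3 - 21.635448*m^2 - 13.885512*m + 51.027736)/(0.004913*m^6 - 0.292179*m^5 + 5.708787*m^4 - 34.972849*m^3 - 32.237856*m^2 - 9.317376*m - 0.884736)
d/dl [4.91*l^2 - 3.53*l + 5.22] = 9.82*l - 3.53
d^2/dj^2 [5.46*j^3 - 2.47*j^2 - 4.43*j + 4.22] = 32.76*j - 4.94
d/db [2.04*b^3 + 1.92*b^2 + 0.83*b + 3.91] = 6.12*b^2 + 3.84*b + 0.83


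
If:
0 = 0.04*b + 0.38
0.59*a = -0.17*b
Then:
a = 2.74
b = -9.50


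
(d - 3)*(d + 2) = d^2 - d - 6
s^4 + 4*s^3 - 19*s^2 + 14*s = s*(s - 2)*(s - 1)*(s + 7)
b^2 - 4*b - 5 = (b - 5)*(b + 1)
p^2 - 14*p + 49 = (p - 7)^2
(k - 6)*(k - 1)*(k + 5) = k^3 - 2*k^2 - 29*k + 30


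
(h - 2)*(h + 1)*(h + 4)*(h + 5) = h^4 + 8*h^3 + 9*h^2 - 38*h - 40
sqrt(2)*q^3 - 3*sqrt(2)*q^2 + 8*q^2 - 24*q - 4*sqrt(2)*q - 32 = (q - 4)*(q + 4*sqrt(2))*(sqrt(2)*q + sqrt(2))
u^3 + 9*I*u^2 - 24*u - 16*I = (u + I)*(u + 4*I)^2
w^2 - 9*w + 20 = (w - 5)*(w - 4)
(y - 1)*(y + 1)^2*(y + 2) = y^4 + 3*y^3 + y^2 - 3*y - 2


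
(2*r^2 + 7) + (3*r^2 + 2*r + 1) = 5*r^2 + 2*r + 8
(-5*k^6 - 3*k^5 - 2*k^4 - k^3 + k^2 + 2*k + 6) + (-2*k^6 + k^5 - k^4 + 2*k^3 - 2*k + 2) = -7*k^6 - 2*k^5 - 3*k^4 + k^3 + k^2 + 8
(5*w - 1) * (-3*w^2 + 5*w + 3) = -15*w^3 + 28*w^2 + 10*w - 3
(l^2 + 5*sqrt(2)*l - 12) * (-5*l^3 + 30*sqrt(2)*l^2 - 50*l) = -5*l^5 + 5*sqrt(2)*l^4 + 310*l^3 - 610*sqrt(2)*l^2 + 600*l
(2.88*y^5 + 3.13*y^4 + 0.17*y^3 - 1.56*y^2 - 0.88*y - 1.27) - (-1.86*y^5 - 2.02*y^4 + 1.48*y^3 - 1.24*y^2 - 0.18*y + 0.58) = 4.74*y^5 + 5.15*y^4 - 1.31*y^3 - 0.32*y^2 - 0.7*y - 1.85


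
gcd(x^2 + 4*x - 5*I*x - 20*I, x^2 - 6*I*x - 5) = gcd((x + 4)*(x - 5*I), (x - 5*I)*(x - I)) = x - 5*I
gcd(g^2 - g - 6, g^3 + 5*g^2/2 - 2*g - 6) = g + 2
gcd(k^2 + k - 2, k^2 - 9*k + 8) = k - 1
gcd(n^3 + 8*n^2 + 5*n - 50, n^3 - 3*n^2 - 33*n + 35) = n + 5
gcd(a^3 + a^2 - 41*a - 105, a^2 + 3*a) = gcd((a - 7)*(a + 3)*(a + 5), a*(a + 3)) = a + 3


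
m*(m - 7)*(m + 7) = m^3 - 49*m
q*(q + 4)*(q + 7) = q^3 + 11*q^2 + 28*q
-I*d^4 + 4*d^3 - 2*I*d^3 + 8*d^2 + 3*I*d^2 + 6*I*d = d*(d + 2)*(d + 3*I)*(-I*d + 1)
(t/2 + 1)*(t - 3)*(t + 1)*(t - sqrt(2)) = t^4/2 - sqrt(2)*t^3/2 - 7*t^2/2 - 3*t + 7*sqrt(2)*t/2 + 3*sqrt(2)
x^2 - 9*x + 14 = (x - 7)*(x - 2)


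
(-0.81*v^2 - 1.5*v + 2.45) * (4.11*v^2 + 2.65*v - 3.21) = -3.3291*v^4 - 8.3115*v^3 + 8.6946*v^2 + 11.3075*v - 7.8645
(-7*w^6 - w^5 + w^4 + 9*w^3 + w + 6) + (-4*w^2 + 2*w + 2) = -7*w^6 - w^5 + w^4 + 9*w^3 - 4*w^2 + 3*w + 8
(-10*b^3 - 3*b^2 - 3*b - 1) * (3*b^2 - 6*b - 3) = -30*b^5 + 51*b^4 + 39*b^3 + 24*b^2 + 15*b + 3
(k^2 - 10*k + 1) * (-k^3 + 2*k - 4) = -k^5 + 10*k^4 + k^3 - 24*k^2 + 42*k - 4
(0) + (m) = m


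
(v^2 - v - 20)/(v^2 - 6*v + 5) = (v + 4)/(v - 1)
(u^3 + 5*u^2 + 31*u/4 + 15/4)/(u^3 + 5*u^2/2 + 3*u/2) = (u + 5/2)/u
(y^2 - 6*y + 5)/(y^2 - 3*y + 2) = (y - 5)/(y - 2)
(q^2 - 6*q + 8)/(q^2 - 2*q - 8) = (q - 2)/(q + 2)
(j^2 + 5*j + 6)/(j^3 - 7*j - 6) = (j + 3)/(j^2 - 2*j - 3)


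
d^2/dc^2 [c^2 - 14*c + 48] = 2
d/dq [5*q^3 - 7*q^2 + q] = 15*q^2 - 14*q + 1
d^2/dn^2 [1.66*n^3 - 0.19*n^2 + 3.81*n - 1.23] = 9.96*n - 0.38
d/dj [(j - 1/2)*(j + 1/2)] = 2*j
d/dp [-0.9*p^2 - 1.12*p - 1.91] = -1.8*p - 1.12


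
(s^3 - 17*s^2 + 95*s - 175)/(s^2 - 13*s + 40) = (s^2 - 12*s + 35)/(s - 8)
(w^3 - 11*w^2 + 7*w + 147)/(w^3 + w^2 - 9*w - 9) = (w^2 - 14*w + 49)/(w^2 - 2*w - 3)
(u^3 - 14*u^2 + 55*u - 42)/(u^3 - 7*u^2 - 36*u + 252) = (u - 1)/(u + 6)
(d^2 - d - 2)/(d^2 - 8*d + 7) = (d^2 - d - 2)/(d^2 - 8*d + 7)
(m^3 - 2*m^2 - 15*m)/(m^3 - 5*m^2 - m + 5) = m*(m + 3)/(m^2 - 1)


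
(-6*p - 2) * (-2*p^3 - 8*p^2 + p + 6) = 12*p^4 + 52*p^3 + 10*p^2 - 38*p - 12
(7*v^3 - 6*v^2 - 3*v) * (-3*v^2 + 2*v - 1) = -21*v^5 + 32*v^4 - 10*v^3 + 3*v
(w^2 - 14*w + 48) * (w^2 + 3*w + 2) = w^4 - 11*w^3 + 8*w^2 + 116*w + 96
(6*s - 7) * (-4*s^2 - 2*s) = -24*s^3 + 16*s^2 + 14*s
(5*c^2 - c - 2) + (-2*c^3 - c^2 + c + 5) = -2*c^3 + 4*c^2 + 3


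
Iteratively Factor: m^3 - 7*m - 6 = (m + 2)*(m^2 - 2*m - 3) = (m + 1)*(m + 2)*(m - 3)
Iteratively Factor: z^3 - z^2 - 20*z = (z - 5)*(z^2 + 4*z) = (z - 5)*(z + 4)*(z)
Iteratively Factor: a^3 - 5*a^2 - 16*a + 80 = (a - 5)*(a^2 - 16) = (a - 5)*(a - 4)*(a + 4)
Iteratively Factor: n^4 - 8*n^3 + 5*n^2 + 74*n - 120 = (n + 3)*(n^3 - 11*n^2 + 38*n - 40) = (n - 2)*(n + 3)*(n^2 - 9*n + 20) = (n - 5)*(n - 2)*(n + 3)*(n - 4)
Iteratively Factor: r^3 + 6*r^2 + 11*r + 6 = (r + 2)*(r^2 + 4*r + 3) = (r + 1)*(r + 2)*(r + 3)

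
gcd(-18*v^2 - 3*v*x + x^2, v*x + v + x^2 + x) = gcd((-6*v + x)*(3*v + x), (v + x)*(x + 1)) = 1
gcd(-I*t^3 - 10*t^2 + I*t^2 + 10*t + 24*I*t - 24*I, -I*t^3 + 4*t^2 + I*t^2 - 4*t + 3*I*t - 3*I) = t - 1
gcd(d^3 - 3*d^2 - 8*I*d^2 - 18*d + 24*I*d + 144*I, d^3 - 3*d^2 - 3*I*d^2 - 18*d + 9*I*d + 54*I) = d^2 - 3*d - 18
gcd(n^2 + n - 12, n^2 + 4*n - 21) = n - 3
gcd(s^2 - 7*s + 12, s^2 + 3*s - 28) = s - 4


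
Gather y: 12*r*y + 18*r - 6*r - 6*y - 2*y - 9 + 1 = 12*r + y*(12*r - 8) - 8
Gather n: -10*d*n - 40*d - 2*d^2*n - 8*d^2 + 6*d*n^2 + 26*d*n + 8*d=-8*d^2 + 6*d*n^2 - 32*d + n*(-2*d^2 + 16*d)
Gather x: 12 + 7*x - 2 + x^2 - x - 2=x^2 + 6*x + 8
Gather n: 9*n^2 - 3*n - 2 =9*n^2 - 3*n - 2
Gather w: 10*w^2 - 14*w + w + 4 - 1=10*w^2 - 13*w + 3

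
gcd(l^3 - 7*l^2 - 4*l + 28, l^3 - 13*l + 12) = 1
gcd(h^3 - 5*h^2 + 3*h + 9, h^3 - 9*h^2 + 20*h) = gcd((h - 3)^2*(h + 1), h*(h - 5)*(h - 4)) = 1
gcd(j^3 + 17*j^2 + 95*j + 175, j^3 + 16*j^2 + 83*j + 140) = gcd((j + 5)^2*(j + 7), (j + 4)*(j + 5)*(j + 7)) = j^2 + 12*j + 35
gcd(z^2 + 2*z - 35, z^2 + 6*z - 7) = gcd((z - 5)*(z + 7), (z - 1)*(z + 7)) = z + 7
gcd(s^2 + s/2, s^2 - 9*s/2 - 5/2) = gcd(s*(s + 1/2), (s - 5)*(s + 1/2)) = s + 1/2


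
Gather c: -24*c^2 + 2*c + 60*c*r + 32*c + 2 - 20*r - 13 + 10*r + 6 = -24*c^2 + c*(60*r + 34) - 10*r - 5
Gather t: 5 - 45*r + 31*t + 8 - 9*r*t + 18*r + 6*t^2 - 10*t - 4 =-27*r + 6*t^2 + t*(21 - 9*r) + 9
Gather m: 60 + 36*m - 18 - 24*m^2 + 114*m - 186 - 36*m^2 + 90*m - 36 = -60*m^2 + 240*m - 180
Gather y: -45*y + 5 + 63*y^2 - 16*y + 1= 63*y^2 - 61*y + 6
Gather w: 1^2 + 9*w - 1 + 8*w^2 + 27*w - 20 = 8*w^2 + 36*w - 20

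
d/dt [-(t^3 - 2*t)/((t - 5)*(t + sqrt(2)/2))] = 2*(2*t*(t - 5)*(t^2 - 2) + t*(2*t + sqrt(2))*(t^2 - 2) + (2 - 3*t^2)*(t - 5)*(2*t + sqrt(2)))/((t - 5)^2*(2*t + sqrt(2))^2)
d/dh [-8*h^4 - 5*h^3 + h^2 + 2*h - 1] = -32*h^3 - 15*h^2 + 2*h + 2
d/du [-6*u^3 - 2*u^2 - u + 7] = -18*u^2 - 4*u - 1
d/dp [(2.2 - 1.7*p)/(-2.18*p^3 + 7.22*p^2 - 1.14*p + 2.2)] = (-7.412*p^3 + 26.662*p^2 - 31.768*p - 1.232)/(4.7524*p^6 - 31.4792*p^5 + 57.0988*p^4 - 26.0536*p^3 + 33.0676*p^2 - 5.016*p + 4.84)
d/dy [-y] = -1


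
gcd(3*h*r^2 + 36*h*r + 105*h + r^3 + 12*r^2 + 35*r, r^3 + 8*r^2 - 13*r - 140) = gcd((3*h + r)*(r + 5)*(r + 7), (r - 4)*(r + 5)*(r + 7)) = r^2 + 12*r + 35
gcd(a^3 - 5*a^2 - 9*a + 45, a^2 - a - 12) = a + 3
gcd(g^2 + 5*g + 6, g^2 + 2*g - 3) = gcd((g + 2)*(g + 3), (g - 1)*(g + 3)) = g + 3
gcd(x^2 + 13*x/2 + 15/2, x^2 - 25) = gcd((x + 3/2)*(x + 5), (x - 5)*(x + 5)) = x + 5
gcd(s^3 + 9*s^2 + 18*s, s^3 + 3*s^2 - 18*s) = s^2 + 6*s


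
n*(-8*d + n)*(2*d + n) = -16*d^2*n - 6*d*n^2 + n^3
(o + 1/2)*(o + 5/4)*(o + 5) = o^3 + 27*o^2/4 + 75*o/8 + 25/8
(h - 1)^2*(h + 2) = h^3 - 3*h + 2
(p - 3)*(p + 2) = p^2 - p - 6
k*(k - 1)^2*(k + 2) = k^4 - 3*k^2 + 2*k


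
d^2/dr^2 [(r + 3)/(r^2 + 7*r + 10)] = 2*((r + 3)*(2*r + 7)^2 - (3*r + 10)*(r^2 + 7*r + 10))/(r^2 + 7*r + 10)^3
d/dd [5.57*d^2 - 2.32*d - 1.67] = 11.14*d - 2.32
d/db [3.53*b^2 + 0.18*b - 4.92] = 7.06*b + 0.18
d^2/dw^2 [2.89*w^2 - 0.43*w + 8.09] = 5.78000000000000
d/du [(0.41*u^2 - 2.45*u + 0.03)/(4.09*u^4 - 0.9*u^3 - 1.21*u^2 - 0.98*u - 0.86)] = (-3.3538*u^5 + 30.4305*u^4 - 4.9008*u^3 - 3.2853*u^2 - 0.6326*u + 2.1364)/(16.7281*u^8 - 7.362*u^7 - 9.0878*u^6 - 5.8384*u^5 - 3.8067*u^4 + 3.9196*u^3 + 3.0416*u^2 + 1.6856*u + 0.7396)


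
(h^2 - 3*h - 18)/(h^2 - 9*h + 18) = (h + 3)/(h - 3)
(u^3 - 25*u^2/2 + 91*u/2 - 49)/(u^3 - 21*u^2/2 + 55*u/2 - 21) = (2*u - 7)/(2*u - 3)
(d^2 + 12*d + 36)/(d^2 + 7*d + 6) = (d + 6)/(d + 1)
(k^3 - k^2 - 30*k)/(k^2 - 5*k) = (k^2 - k - 30)/(k - 5)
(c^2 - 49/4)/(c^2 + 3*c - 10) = (c^2 - 49/4)/(c^2 + 3*c - 10)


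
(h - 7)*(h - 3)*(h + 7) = h^3 - 3*h^2 - 49*h + 147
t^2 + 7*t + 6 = (t + 1)*(t + 6)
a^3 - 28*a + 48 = (a - 4)*(a - 2)*(a + 6)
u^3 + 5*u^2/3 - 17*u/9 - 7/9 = (u - 1)*(u + 1/3)*(u + 7/3)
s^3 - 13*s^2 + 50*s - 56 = (s - 7)*(s - 4)*(s - 2)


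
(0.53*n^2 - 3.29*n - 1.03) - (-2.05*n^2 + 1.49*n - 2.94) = 2.58*n^2 - 4.78*n + 1.91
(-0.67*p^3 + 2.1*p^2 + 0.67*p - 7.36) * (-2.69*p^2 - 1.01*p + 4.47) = 1.8023*p^5 - 4.9723*p^4 - 6.9182*p^3 + 28.5087*p^2 + 10.4285*p - 32.8992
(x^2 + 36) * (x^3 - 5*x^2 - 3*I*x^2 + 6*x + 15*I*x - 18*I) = x^5 - 5*x^4 - 3*I*x^4 + 42*x^3 + 15*I*x^3 - 180*x^2 - 126*I*x^2 + 216*x + 540*I*x - 648*I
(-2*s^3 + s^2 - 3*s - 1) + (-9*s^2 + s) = -2*s^3 - 8*s^2 - 2*s - 1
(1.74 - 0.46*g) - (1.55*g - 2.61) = 4.35 - 2.01*g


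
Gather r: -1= -1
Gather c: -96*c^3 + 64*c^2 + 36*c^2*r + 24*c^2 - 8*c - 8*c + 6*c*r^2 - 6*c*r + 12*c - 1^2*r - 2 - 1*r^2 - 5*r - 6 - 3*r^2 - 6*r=-96*c^3 + c^2*(36*r + 88) + c*(6*r^2 - 6*r - 4) - 4*r^2 - 12*r - 8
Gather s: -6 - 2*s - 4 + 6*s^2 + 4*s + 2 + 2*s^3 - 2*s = 2*s^3 + 6*s^2 - 8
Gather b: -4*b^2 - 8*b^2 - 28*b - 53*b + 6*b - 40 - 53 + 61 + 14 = -12*b^2 - 75*b - 18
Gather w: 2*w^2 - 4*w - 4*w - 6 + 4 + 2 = 2*w^2 - 8*w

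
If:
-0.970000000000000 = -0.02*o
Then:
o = 48.50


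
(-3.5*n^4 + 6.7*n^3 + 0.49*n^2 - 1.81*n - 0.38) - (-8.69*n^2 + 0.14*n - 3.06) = -3.5*n^4 + 6.7*n^3 + 9.18*n^2 - 1.95*n + 2.68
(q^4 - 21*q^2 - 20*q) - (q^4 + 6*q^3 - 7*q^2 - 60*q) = -6*q^3 - 14*q^2 + 40*q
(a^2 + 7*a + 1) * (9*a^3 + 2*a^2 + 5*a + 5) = 9*a^5 + 65*a^4 + 28*a^3 + 42*a^2 + 40*a + 5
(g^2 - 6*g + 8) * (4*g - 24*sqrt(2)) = 4*g^3 - 24*sqrt(2)*g^2 - 24*g^2 + 32*g + 144*sqrt(2)*g - 192*sqrt(2)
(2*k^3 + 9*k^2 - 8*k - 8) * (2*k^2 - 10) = 4*k^5 + 18*k^4 - 36*k^3 - 106*k^2 + 80*k + 80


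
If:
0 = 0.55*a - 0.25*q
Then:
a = 0.454545454545455*q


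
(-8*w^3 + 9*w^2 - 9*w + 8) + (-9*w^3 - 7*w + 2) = -17*w^3 + 9*w^2 - 16*w + 10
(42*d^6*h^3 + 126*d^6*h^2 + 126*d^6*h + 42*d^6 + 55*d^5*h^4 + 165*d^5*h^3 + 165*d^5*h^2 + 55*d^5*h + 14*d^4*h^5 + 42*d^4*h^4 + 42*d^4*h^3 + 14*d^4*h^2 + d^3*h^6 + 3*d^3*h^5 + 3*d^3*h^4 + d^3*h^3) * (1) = 42*d^6*h^3 + 126*d^6*h^2 + 126*d^6*h + 42*d^6 + 55*d^5*h^4 + 165*d^5*h^3 + 165*d^5*h^2 + 55*d^5*h + 14*d^4*h^5 + 42*d^4*h^4 + 42*d^4*h^3 + 14*d^4*h^2 + d^3*h^6 + 3*d^3*h^5 + 3*d^3*h^4 + d^3*h^3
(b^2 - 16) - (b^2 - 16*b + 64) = 16*b - 80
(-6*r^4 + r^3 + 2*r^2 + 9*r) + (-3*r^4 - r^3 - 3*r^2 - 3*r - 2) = -9*r^4 - r^2 + 6*r - 2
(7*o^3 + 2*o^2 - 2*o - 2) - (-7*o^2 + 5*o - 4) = 7*o^3 + 9*o^2 - 7*o + 2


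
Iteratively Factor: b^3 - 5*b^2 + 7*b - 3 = (b - 3)*(b^2 - 2*b + 1) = (b - 3)*(b - 1)*(b - 1)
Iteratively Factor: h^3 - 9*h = (h)*(h^2 - 9) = h*(h + 3)*(h - 3)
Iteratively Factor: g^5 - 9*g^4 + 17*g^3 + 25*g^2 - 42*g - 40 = (g - 2)*(g^4 - 7*g^3 + 3*g^2 + 31*g + 20) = (g - 4)*(g - 2)*(g^3 - 3*g^2 - 9*g - 5) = (g - 5)*(g - 4)*(g - 2)*(g^2 + 2*g + 1) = (g - 5)*(g - 4)*(g - 2)*(g + 1)*(g + 1)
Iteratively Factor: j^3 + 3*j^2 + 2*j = (j)*(j^2 + 3*j + 2) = j*(j + 1)*(j + 2)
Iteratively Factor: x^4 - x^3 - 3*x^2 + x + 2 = (x + 1)*(x^3 - 2*x^2 - x + 2) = (x + 1)^2*(x^2 - 3*x + 2) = (x - 2)*(x + 1)^2*(x - 1)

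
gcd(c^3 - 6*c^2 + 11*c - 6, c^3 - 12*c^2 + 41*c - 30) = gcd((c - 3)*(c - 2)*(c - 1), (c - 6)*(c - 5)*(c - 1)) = c - 1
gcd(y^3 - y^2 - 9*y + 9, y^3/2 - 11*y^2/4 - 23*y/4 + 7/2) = 1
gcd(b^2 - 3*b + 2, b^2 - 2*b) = b - 2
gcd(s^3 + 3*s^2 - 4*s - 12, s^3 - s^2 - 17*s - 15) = s + 3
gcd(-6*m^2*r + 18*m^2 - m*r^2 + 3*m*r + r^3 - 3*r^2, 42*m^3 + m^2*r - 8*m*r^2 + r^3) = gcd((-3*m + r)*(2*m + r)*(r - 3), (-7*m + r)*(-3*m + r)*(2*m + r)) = -6*m^2 - m*r + r^2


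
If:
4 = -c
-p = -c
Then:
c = -4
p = -4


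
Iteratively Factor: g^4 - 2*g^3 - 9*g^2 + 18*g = (g)*(g^3 - 2*g^2 - 9*g + 18) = g*(g + 3)*(g^2 - 5*g + 6) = g*(g - 3)*(g + 3)*(g - 2)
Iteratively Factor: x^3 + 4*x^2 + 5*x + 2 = (x + 1)*(x^2 + 3*x + 2) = (x + 1)*(x + 2)*(x + 1)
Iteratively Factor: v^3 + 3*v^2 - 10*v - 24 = (v + 2)*(v^2 + v - 12) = (v + 2)*(v + 4)*(v - 3)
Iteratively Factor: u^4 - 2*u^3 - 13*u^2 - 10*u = (u - 5)*(u^3 + 3*u^2 + 2*u) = u*(u - 5)*(u^2 + 3*u + 2) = u*(u - 5)*(u + 2)*(u + 1)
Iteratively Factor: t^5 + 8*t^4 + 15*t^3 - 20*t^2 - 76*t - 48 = (t - 2)*(t^4 + 10*t^3 + 35*t^2 + 50*t + 24) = (t - 2)*(t + 3)*(t^3 + 7*t^2 + 14*t + 8) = (t - 2)*(t + 1)*(t + 3)*(t^2 + 6*t + 8) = (t - 2)*(t + 1)*(t + 2)*(t + 3)*(t + 4)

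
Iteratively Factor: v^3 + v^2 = (v)*(v^2 + v) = v^2*(v + 1)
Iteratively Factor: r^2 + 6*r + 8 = (r + 2)*(r + 4)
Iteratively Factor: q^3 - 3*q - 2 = (q - 2)*(q^2 + 2*q + 1) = (q - 2)*(q + 1)*(q + 1)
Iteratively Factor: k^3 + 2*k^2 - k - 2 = (k + 1)*(k^2 + k - 2) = (k - 1)*(k + 1)*(k + 2)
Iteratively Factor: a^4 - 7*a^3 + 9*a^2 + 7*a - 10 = (a - 1)*(a^3 - 6*a^2 + 3*a + 10) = (a - 2)*(a - 1)*(a^2 - 4*a - 5) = (a - 2)*(a - 1)*(a + 1)*(a - 5)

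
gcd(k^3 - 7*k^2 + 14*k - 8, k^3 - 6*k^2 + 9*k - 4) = k^2 - 5*k + 4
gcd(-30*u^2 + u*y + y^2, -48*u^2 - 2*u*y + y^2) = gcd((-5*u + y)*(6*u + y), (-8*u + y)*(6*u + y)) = 6*u + y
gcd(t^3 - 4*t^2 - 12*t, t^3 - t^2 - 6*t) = t^2 + 2*t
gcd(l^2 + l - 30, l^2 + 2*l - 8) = 1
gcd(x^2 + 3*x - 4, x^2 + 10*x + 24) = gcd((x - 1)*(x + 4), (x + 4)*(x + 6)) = x + 4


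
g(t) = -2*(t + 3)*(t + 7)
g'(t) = -4*t - 20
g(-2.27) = -6.91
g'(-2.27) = -10.92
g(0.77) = -58.59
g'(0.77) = -23.08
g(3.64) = -141.30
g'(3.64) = -34.56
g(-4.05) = 6.20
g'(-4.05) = -3.80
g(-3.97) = 5.88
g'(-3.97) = -4.12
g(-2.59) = -3.62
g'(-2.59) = -9.64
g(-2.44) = -5.11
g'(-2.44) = -10.24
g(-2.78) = -1.86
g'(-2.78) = -8.88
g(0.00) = -42.00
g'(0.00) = -20.00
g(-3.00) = 0.00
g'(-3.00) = -8.00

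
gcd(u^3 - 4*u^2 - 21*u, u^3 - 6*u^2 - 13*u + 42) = u^2 - 4*u - 21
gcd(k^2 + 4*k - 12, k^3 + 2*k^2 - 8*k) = k - 2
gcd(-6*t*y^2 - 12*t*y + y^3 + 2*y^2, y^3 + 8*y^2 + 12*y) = y^2 + 2*y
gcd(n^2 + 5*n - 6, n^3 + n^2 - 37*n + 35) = n - 1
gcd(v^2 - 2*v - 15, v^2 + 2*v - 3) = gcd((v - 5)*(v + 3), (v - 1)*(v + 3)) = v + 3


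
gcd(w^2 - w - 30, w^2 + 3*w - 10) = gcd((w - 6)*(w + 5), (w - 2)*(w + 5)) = w + 5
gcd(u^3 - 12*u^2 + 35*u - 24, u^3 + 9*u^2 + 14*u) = 1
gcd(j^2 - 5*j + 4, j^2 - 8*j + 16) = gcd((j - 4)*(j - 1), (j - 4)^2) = j - 4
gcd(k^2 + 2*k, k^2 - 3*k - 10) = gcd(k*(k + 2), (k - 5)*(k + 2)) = k + 2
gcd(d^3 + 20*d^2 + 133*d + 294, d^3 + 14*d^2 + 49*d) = d^2 + 14*d + 49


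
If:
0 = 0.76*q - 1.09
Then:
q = 1.43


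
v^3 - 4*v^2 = v^2*(v - 4)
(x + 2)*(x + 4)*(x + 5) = x^3 + 11*x^2 + 38*x + 40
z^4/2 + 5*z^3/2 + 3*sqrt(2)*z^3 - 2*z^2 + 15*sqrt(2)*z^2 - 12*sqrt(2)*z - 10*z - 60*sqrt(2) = (z/2 + 1)*(z - 2)*(z + 5)*(z + 6*sqrt(2))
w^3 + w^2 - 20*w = w*(w - 4)*(w + 5)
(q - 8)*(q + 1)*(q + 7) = q^3 - 57*q - 56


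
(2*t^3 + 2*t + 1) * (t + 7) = 2*t^4 + 14*t^3 + 2*t^2 + 15*t + 7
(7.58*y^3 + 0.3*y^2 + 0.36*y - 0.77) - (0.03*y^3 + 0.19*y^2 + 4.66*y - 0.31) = 7.55*y^3 + 0.11*y^2 - 4.3*y - 0.46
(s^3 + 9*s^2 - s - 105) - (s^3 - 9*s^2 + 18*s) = 18*s^2 - 19*s - 105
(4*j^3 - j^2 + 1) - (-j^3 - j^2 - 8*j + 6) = 5*j^3 + 8*j - 5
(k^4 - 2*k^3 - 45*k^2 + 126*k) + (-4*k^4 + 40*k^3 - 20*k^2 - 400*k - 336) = -3*k^4 + 38*k^3 - 65*k^2 - 274*k - 336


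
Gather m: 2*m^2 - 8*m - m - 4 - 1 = 2*m^2 - 9*m - 5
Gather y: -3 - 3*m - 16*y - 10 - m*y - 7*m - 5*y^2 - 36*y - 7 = -10*m - 5*y^2 + y*(-m - 52) - 20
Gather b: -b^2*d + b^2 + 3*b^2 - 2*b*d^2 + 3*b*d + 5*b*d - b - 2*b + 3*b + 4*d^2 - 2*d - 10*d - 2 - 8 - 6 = b^2*(4 - d) + b*(-2*d^2 + 8*d) + 4*d^2 - 12*d - 16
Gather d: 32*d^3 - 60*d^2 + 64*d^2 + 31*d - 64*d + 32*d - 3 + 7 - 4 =32*d^3 + 4*d^2 - d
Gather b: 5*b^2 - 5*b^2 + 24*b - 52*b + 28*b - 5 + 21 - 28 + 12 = 0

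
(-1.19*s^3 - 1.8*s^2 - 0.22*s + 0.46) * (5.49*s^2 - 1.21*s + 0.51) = -6.5331*s^5 - 8.4421*s^4 + 0.3633*s^3 + 1.8736*s^2 - 0.6688*s + 0.2346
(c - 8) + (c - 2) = 2*c - 10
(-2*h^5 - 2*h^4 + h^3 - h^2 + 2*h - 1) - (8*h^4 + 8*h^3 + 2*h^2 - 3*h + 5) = -2*h^5 - 10*h^4 - 7*h^3 - 3*h^2 + 5*h - 6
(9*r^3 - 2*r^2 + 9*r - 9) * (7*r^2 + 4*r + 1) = 63*r^5 + 22*r^4 + 64*r^3 - 29*r^2 - 27*r - 9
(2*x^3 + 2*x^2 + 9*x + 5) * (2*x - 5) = 4*x^4 - 6*x^3 + 8*x^2 - 35*x - 25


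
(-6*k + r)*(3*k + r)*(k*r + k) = -18*k^3*r - 18*k^3 - 3*k^2*r^2 - 3*k^2*r + k*r^3 + k*r^2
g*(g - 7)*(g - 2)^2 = g^4 - 11*g^3 + 32*g^2 - 28*g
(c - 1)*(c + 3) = c^2 + 2*c - 3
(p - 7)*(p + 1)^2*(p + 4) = p^4 - p^3 - 33*p^2 - 59*p - 28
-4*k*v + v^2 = v*(-4*k + v)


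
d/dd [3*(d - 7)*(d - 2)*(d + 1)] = 9*d^2 - 48*d + 15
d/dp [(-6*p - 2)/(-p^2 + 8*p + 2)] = 2*(-3*p^2 - 2*p + 2)/(p^4 - 16*p^3 + 60*p^2 + 32*p + 4)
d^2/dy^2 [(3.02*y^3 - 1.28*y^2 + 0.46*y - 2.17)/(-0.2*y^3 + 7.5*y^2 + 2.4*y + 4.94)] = (-4.44089209850063e-16*y^7 - 8.95760000000001*y^6 - 8.80799999999954*y^5 - 26.93712*y^4 + 56.3449600000002*y^3 + 221.29692*y^2 - 92.7114720000001*y - 62.417864)/(0.008*y^9 - 0.9*y^8 + 33.462*y^7 - 400.8678*y^6 - 357.084*y^5 - 948.9978*y^4 - 532.70184*y^3 - 634.4442*y^2 - 175.70592*y - 120.553784)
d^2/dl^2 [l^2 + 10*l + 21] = 2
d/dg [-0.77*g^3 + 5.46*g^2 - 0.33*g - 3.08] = -2.31*g^2 + 10.92*g - 0.33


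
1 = 1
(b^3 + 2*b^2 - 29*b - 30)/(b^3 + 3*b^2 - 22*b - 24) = (b - 5)/(b - 4)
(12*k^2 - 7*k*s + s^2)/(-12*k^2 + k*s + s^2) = (-4*k + s)/(4*k + s)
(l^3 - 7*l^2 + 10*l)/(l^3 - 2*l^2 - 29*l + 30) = l*(l^2 - 7*l + 10)/(l^3 - 2*l^2 - 29*l + 30)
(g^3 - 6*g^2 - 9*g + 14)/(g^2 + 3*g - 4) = (g^2 - 5*g - 14)/(g + 4)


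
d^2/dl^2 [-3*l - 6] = 0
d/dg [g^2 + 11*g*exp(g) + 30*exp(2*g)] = 11*g*exp(g) + 2*g + 60*exp(2*g) + 11*exp(g)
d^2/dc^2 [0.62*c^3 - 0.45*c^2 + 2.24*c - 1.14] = 3.72*c - 0.9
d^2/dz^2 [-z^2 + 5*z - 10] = -2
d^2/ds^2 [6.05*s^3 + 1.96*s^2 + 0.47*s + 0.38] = 36.3*s + 3.92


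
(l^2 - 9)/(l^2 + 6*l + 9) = (l - 3)/(l + 3)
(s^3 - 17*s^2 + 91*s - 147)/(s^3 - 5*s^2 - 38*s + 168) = (s^2 - 10*s + 21)/(s^2 + 2*s - 24)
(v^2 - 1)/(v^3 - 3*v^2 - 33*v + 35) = (v + 1)/(v^2 - 2*v - 35)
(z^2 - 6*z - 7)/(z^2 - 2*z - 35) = (z + 1)/(z + 5)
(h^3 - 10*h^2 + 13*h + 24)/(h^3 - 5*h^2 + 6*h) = (h^2 - 7*h - 8)/(h*(h - 2))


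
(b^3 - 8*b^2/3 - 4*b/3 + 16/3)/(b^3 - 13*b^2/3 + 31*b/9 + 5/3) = 3*(3*b^3 - 8*b^2 - 4*b + 16)/(9*b^3 - 39*b^2 + 31*b + 15)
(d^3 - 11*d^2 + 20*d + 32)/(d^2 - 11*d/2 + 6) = 2*(d^2 - 7*d - 8)/(2*d - 3)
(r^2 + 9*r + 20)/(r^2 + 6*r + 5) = (r + 4)/(r + 1)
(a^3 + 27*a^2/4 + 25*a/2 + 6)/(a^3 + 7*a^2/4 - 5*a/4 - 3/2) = (a + 4)/(a - 1)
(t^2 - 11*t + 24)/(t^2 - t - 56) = (t - 3)/(t + 7)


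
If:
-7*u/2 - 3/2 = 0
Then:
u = -3/7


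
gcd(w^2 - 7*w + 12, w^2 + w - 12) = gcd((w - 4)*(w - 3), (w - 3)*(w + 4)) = w - 3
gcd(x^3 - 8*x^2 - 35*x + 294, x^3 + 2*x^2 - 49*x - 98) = x - 7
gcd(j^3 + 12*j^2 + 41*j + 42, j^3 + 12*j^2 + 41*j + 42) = j^3 + 12*j^2 + 41*j + 42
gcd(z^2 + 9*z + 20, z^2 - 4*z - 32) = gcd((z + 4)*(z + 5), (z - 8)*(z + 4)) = z + 4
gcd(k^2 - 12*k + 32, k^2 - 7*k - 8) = k - 8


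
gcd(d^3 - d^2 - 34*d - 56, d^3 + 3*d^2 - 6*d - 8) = d + 4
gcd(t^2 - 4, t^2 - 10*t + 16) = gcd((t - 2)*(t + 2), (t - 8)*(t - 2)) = t - 2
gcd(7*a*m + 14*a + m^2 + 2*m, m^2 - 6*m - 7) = 1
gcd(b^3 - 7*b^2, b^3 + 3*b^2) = b^2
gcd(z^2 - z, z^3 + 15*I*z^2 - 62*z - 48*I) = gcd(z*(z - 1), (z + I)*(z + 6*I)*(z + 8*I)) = 1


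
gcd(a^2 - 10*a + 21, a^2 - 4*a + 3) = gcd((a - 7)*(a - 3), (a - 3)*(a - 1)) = a - 3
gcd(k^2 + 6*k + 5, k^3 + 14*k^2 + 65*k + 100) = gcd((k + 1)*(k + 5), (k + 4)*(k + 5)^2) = k + 5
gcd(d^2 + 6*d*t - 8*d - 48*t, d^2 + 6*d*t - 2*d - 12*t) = d + 6*t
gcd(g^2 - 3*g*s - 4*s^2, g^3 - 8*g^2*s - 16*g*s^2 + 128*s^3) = -g + 4*s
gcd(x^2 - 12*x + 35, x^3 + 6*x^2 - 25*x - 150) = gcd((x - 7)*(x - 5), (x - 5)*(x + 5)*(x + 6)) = x - 5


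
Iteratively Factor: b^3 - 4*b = (b + 2)*(b^2 - 2*b) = b*(b + 2)*(b - 2)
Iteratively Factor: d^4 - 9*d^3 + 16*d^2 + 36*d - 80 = (d + 2)*(d^3 - 11*d^2 + 38*d - 40) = (d - 4)*(d + 2)*(d^2 - 7*d + 10) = (d - 4)*(d - 2)*(d + 2)*(d - 5)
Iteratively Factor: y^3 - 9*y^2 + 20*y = (y)*(y^2 - 9*y + 20) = y*(y - 4)*(y - 5)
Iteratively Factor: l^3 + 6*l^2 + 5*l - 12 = (l + 3)*(l^2 + 3*l - 4) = (l - 1)*(l + 3)*(l + 4)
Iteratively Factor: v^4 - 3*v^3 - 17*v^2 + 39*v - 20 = (v + 4)*(v^3 - 7*v^2 + 11*v - 5) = (v - 1)*(v + 4)*(v^2 - 6*v + 5) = (v - 1)^2*(v + 4)*(v - 5)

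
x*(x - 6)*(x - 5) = x^3 - 11*x^2 + 30*x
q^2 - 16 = (q - 4)*(q + 4)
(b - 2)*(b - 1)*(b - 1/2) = b^3 - 7*b^2/2 + 7*b/2 - 1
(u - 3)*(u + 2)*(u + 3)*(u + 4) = u^4 + 6*u^3 - u^2 - 54*u - 72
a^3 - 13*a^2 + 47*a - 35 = (a - 7)*(a - 5)*(a - 1)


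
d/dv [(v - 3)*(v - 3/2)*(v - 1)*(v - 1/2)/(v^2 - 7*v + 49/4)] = 2*(8*v^4 - 80*v^3 + 252*v^2 - 293*v + 108)/(8*v^3 - 84*v^2 + 294*v - 343)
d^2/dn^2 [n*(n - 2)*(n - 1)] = 6*n - 6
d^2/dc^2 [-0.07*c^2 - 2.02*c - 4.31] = -0.140000000000000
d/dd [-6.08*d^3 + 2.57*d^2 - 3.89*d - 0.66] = -18.24*d^2 + 5.14*d - 3.89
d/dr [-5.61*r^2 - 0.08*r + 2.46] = -11.22*r - 0.08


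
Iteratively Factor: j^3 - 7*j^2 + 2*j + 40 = (j + 2)*(j^2 - 9*j + 20) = (j - 4)*(j + 2)*(j - 5)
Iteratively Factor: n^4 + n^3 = (n + 1)*(n^3) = n*(n + 1)*(n^2) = n^2*(n + 1)*(n)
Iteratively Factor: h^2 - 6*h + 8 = (h - 2)*(h - 4)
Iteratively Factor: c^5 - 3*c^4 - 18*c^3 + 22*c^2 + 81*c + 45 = (c + 1)*(c^4 - 4*c^3 - 14*c^2 + 36*c + 45) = (c - 5)*(c + 1)*(c^3 + c^2 - 9*c - 9) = (c - 5)*(c + 1)*(c + 3)*(c^2 - 2*c - 3) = (c - 5)*(c + 1)^2*(c + 3)*(c - 3)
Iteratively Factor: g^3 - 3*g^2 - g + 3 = (g - 3)*(g^2 - 1) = (g - 3)*(g - 1)*(g + 1)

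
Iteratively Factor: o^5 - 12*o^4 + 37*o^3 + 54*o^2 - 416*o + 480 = (o - 4)*(o^4 - 8*o^3 + 5*o^2 + 74*o - 120) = (o - 4)^2*(o^3 - 4*o^2 - 11*o + 30) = (o - 4)^2*(o + 3)*(o^2 - 7*o + 10) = (o - 4)^2*(o - 2)*(o + 3)*(o - 5)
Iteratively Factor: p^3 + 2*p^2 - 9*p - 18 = (p - 3)*(p^2 + 5*p + 6) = (p - 3)*(p + 3)*(p + 2)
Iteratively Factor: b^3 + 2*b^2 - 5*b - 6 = (b + 3)*(b^2 - b - 2) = (b + 1)*(b + 3)*(b - 2)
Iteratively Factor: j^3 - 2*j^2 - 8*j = (j - 4)*(j^2 + 2*j) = (j - 4)*(j + 2)*(j)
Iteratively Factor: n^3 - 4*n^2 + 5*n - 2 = (n - 2)*(n^2 - 2*n + 1) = (n - 2)*(n - 1)*(n - 1)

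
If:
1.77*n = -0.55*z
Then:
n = -0.310734463276836*z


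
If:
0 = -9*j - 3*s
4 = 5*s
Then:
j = -4/15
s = 4/5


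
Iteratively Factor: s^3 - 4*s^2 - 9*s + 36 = (s + 3)*(s^2 - 7*s + 12) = (s - 3)*(s + 3)*(s - 4)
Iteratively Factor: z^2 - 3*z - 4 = (z + 1)*(z - 4)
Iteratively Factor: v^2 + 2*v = (v)*(v + 2)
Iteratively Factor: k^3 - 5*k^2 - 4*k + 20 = (k - 5)*(k^2 - 4) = (k - 5)*(k + 2)*(k - 2)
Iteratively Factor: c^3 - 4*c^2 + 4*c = (c - 2)*(c^2 - 2*c) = c*(c - 2)*(c - 2)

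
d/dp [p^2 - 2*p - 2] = 2*p - 2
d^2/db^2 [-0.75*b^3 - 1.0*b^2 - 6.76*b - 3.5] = -4.5*b - 2.0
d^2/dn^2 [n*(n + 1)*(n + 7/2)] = 6*n + 9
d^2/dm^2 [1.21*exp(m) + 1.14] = 1.21*exp(m)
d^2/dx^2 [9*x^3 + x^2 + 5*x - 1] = 54*x + 2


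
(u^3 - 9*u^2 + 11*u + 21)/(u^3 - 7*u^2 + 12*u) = (u^2 - 6*u - 7)/(u*(u - 4))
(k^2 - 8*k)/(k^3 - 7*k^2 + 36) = k*(k - 8)/(k^3 - 7*k^2 + 36)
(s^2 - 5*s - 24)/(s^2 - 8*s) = (s + 3)/s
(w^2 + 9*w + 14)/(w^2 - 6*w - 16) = (w + 7)/(w - 8)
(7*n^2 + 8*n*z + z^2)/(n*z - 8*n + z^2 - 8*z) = (7*n + z)/(z - 8)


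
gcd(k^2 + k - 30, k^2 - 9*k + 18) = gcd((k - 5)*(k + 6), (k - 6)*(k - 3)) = 1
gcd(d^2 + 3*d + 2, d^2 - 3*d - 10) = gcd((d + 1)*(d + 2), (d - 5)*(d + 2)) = d + 2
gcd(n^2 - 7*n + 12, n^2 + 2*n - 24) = n - 4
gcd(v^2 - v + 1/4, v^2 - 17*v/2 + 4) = v - 1/2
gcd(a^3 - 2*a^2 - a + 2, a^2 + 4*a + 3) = a + 1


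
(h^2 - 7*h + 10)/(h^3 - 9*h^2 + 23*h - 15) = (h - 2)/(h^2 - 4*h + 3)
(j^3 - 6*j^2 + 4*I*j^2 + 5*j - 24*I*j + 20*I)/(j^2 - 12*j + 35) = (j^2 + j*(-1 + 4*I) - 4*I)/(j - 7)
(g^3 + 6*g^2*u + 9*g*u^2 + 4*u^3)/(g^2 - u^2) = (-g^2 - 5*g*u - 4*u^2)/(-g + u)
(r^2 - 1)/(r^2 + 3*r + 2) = (r - 1)/(r + 2)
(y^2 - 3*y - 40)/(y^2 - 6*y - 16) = (y + 5)/(y + 2)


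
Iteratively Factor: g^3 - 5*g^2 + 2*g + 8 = (g - 4)*(g^2 - g - 2) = (g - 4)*(g + 1)*(g - 2)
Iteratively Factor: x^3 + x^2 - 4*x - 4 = (x - 2)*(x^2 + 3*x + 2) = (x - 2)*(x + 2)*(x + 1)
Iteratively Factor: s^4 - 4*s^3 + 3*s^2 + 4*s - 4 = (s - 2)*(s^3 - 2*s^2 - s + 2) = (s - 2)*(s + 1)*(s^2 - 3*s + 2) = (s - 2)^2*(s + 1)*(s - 1)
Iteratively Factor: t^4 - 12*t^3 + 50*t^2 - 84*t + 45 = (t - 3)*(t^3 - 9*t^2 + 23*t - 15) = (t - 5)*(t - 3)*(t^2 - 4*t + 3) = (t - 5)*(t - 3)^2*(t - 1)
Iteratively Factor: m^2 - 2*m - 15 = (m + 3)*(m - 5)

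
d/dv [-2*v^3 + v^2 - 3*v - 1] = -6*v^2 + 2*v - 3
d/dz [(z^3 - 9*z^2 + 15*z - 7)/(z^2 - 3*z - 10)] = (z^4 - 6*z^3 - 18*z^2 + 194*z - 171)/(z^4 - 6*z^3 - 11*z^2 + 60*z + 100)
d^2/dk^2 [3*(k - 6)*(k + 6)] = 6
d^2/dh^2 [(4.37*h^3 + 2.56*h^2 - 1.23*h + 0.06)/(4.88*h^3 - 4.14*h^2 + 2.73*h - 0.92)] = (4.54747350886464e-13*h^7 + 298.505696*h^6 - 525.0636*h^5 + 197.048544*h^4 + 221.838578*h^3 - 179.657496*h^2 + 47.849016*h - 1.407676)/(116.214272*h^9 - 295.774848*h^8 + 445.96368*h^7 - 467.614104*h^6 + 361.005444*h^5 - 213.409962*h^4 + 95.125857*h^3 - 31.082292*h^2 + 6.932016*h - 0.778688)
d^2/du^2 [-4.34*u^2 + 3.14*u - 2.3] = -8.68000000000000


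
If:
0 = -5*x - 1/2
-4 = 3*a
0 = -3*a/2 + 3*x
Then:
No Solution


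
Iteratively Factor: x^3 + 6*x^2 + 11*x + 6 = (x + 1)*(x^2 + 5*x + 6) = (x + 1)*(x + 3)*(x + 2)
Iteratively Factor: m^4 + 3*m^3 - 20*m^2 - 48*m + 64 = (m - 1)*(m^3 + 4*m^2 - 16*m - 64) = (m - 1)*(m + 4)*(m^2 - 16) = (m - 4)*(m - 1)*(m + 4)*(m + 4)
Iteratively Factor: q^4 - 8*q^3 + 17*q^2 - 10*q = (q)*(q^3 - 8*q^2 + 17*q - 10) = q*(q - 2)*(q^2 - 6*q + 5) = q*(q - 2)*(q - 1)*(q - 5)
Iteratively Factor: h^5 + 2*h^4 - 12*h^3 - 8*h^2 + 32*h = (h - 2)*(h^4 + 4*h^3 - 4*h^2 - 16*h) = h*(h - 2)*(h^3 + 4*h^2 - 4*h - 16) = h*(h - 2)*(h + 2)*(h^2 + 2*h - 8) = h*(h - 2)*(h + 2)*(h + 4)*(h - 2)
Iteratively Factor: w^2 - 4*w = (w)*(w - 4)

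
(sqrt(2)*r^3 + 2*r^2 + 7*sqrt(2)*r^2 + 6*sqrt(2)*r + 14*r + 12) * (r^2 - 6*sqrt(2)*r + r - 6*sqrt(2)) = sqrt(2)*r^5 - 10*r^4 + 8*sqrt(2)*r^4 - 80*r^3 + sqrt(2)*r^3 - 130*r^2 - 90*sqrt(2)*r^2 - 156*sqrt(2)*r - 60*r - 72*sqrt(2)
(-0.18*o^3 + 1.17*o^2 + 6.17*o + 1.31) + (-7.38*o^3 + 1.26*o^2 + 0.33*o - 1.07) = -7.56*o^3 + 2.43*o^2 + 6.5*o + 0.24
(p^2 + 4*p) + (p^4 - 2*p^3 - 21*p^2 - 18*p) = p^4 - 2*p^3 - 20*p^2 - 14*p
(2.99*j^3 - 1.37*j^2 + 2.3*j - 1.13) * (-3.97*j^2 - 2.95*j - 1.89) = -11.8703*j^5 - 3.3816*j^4 - 10.7406*j^3 + 0.290399999999999*j^2 - 1.0135*j + 2.1357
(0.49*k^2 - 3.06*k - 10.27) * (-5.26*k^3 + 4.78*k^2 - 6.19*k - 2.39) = -2.5774*k^5 + 18.4378*k^4 + 36.3603*k^3 - 31.3203*k^2 + 70.8847*k + 24.5453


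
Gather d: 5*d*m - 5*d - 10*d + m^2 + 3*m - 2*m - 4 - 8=d*(5*m - 15) + m^2 + m - 12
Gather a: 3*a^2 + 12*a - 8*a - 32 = 3*a^2 + 4*a - 32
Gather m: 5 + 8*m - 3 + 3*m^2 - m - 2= 3*m^2 + 7*m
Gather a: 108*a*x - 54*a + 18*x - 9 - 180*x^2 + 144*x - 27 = a*(108*x - 54) - 180*x^2 + 162*x - 36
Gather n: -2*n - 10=-2*n - 10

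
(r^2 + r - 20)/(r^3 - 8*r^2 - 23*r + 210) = (r - 4)/(r^2 - 13*r + 42)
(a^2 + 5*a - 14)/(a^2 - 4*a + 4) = (a + 7)/(a - 2)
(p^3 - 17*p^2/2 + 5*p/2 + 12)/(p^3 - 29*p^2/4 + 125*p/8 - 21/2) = 4*(p^2 - 7*p - 8)/(4*p^2 - 23*p + 28)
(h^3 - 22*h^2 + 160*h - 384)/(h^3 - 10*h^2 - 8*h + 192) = (h - 8)/(h + 4)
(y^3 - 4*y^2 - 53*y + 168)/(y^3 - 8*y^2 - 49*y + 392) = (y - 3)/(y - 7)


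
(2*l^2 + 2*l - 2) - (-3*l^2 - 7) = 5*l^2 + 2*l + 5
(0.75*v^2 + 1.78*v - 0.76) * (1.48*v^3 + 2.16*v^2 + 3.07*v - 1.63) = 1.11*v^5 + 4.2544*v^4 + 5.0225*v^3 + 2.6005*v^2 - 5.2346*v + 1.2388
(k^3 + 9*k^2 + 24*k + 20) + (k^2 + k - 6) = k^3 + 10*k^2 + 25*k + 14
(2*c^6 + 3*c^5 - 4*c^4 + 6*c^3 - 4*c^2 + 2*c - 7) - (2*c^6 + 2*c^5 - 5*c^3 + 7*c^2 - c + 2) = c^5 - 4*c^4 + 11*c^3 - 11*c^2 + 3*c - 9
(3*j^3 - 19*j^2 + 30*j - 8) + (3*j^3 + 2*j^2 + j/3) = 6*j^3 - 17*j^2 + 91*j/3 - 8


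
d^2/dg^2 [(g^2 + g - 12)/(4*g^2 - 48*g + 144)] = (13*g + 12)/(2*(g^4 - 24*g^3 + 216*g^2 - 864*g + 1296))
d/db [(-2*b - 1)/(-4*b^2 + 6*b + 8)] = (-4*b^2 - 4*b - 5)/(2*(4*b^4 - 12*b^3 - 7*b^2 + 24*b + 16))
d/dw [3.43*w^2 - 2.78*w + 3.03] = 6.86*w - 2.78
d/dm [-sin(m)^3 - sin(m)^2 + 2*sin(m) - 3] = (-3*sin(m)^2 - 2*sin(m) + 2)*cos(m)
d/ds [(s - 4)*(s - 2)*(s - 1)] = 3*s^2 - 14*s + 14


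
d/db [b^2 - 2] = 2*b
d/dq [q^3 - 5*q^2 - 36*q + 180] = 3*q^2 - 10*q - 36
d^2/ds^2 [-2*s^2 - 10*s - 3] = -4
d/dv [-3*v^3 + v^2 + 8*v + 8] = -9*v^2 + 2*v + 8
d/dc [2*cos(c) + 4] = -2*sin(c)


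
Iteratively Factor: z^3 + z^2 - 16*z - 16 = (z - 4)*(z^2 + 5*z + 4) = (z - 4)*(z + 4)*(z + 1)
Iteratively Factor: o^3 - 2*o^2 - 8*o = (o)*(o^2 - 2*o - 8) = o*(o - 4)*(o + 2)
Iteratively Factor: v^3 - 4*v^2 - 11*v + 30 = (v - 2)*(v^2 - 2*v - 15) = (v - 2)*(v + 3)*(v - 5)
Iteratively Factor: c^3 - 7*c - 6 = (c + 2)*(c^2 - 2*c - 3) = (c + 1)*(c + 2)*(c - 3)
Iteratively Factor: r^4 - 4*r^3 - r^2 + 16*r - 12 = (r - 2)*(r^3 - 2*r^2 - 5*r + 6) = (r - 2)*(r - 1)*(r^2 - r - 6) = (r - 2)*(r - 1)*(r + 2)*(r - 3)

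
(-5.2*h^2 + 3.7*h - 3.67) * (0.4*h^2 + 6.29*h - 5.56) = -2.08*h^4 - 31.228*h^3 + 50.717*h^2 - 43.6563*h + 20.4052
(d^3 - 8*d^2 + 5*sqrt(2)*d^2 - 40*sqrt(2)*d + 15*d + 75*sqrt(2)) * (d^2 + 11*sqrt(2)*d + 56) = d^5 - 8*d^4 + 16*sqrt(2)*d^4 - 128*sqrt(2)*d^3 + 181*d^3 - 1328*d^2 + 520*sqrt(2)*d^2 - 2240*sqrt(2)*d + 2490*d + 4200*sqrt(2)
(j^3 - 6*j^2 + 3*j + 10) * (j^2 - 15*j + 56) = j^5 - 21*j^4 + 149*j^3 - 371*j^2 + 18*j + 560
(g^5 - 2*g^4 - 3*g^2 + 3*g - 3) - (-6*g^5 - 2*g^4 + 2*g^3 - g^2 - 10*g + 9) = 7*g^5 - 2*g^3 - 2*g^2 + 13*g - 12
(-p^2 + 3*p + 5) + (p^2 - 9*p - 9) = -6*p - 4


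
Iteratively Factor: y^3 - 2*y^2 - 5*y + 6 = (y - 3)*(y^2 + y - 2) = (y - 3)*(y - 1)*(y + 2)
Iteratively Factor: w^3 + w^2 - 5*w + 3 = (w - 1)*(w^2 + 2*w - 3) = (w - 1)*(w + 3)*(w - 1)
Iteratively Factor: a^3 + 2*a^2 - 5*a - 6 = (a + 1)*(a^2 + a - 6) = (a + 1)*(a + 3)*(a - 2)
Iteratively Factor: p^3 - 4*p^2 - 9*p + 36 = (p - 3)*(p^2 - p - 12) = (p - 4)*(p - 3)*(p + 3)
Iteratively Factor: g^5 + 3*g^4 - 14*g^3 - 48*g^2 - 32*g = (g + 1)*(g^4 + 2*g^3 - 16*g^2 - 32*g) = (g + 1)*(g + 2)*(g^3 - 16*g) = (g - 4)*(g + 1)*(g + 2)*(g^2 + 4*g) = (g - 4)*(g + 1)*(g + 2)*(g + 4)*(g)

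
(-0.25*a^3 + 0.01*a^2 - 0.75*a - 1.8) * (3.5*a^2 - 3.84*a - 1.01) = -0.875*a^5 + 0.995*a^4 - 2.4109*a^3 - 3.4301*a^2 + 7.6695*a + 1.818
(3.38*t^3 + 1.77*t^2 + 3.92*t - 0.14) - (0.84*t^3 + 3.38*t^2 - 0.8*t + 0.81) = 2.54*t^3 - 1.61*t^2 + 4.72*t - 0.95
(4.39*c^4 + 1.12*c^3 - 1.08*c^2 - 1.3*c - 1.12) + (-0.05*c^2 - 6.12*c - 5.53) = 4.39*c^4 + 1.12*c^3 - 1.13*c^2 - 7.42*c - 6.65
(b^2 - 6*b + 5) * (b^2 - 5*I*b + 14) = b^4 - 6*b^3 - 5*I*b^3 + 19*b^2 + 30*I*b^2 - 84*b - 25*I*b + 70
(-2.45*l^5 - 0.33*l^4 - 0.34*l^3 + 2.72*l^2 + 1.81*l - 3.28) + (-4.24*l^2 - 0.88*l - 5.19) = -2.45*l^5 - 0.33*l^4 - 0.34*l^3 - 1.52*l^2 + 0.93*l - 8.47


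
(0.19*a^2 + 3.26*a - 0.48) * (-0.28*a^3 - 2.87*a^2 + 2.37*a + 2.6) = -0.0532*a^5 - 1.4581*a^4 - 8.7715*a^3 + 9.5978*a^2 + 7.3384*a - 1.248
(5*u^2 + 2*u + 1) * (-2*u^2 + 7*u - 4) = -10*u^4 + 31*u^3 - 8*u^2 - u - 4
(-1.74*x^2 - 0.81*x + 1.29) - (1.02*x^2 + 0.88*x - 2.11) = -2.76*x^2 - 1.69*x + 3.4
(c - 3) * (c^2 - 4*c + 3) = c^3 - 7*c^2 + 15*c - 9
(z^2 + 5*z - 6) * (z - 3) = z^3 + 2*z^2 - 21*z + 18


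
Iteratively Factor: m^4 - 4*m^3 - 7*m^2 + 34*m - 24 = (m - 4)*(m^3 - 7*m + 6) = (m - 4)*(m + 3)*(m^2 - 3*m + 2) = (m - 4)*(m - 1)*(m + 3)*(m - 2)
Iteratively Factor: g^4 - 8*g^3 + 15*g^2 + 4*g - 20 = (g + 1)*(g^3 - 9*g^2 + 24*g - 20) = (g - 5)*(g + 1)*(g^2 - 4*g + 4) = (g - 5)*(g - 2)*(g + 1)*(g - 2)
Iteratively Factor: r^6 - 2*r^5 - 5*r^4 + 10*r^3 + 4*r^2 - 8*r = (r - 1)*(r^5 - r^4 - 6*r^3 + 4*r^2 + 8*r) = (r - 1)*(r + 1)*(r^4 - 2*r^3 - 4*r^2 + 8*r) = (r - 1)*(r + 1)*(r + 2)*(r^3 - 4*r^2 + 4*r) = (r - 2)*(r - 1)*(r + 1)*(r + 2)*(r^2 - 2*r) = (r - 2)^2*(r - 1)*(r + 1)*(r + 2)*(r)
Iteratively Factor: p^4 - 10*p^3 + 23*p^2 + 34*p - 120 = (p - 3)*(p^3 - 7*p^2 + 2*p + 40) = (p - 4)*(p - 3)*(p^2 - 3*p - 10) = (p - 4)*(p - 3)*(p + 2)*(p - 5)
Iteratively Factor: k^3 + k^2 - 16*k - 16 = (k - 4)*(k^2 + 5*k + 4) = (k - 4)*(k + 1)*(k + 4)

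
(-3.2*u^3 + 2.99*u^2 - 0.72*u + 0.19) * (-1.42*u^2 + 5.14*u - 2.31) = 4.544*u^5 - 20.6938*u^4 + 23.783*u^3 - 10.8775*u^2 + 2.6398*u - 0.4389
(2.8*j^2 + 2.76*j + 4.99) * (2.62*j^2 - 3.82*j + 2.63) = 7.336*j^4 - 3.4648*j^3 + 9.8946*j^2 - 11.803*j + 13.1237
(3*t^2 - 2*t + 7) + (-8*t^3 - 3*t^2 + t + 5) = -8*t^3 - t + 12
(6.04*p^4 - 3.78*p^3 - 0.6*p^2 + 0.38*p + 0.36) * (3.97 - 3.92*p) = -23.6768*p^5 + 38.7964*p^4 - 12.6546*p^3 - 3.8716*p^2 + 0.0974000000000002*p + 1.4292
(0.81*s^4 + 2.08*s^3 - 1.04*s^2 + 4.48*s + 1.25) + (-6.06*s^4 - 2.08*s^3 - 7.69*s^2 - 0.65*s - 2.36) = -5.25*s^4 - 8.73*s^2 + 3.83*s - 1.11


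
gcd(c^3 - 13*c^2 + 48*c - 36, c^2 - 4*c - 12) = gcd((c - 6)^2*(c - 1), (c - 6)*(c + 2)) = c - 6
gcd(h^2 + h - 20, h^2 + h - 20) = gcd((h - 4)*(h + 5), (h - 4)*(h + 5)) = h^2 + h - 20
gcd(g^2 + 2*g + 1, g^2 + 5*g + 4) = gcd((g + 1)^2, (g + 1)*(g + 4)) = g + 1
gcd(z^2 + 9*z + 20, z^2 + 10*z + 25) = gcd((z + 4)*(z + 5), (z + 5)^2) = z + 5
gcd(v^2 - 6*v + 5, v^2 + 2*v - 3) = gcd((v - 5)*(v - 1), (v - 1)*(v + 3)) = v - 1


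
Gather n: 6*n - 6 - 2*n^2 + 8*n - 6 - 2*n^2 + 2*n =-4*n^2 + 16*n - 12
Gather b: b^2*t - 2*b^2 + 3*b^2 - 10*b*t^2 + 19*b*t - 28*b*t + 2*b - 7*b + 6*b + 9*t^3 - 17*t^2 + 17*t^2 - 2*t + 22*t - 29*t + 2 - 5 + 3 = b^2*(t + 1) + b*(-10*t^2 - 9*t + 1) + 9*t^3 - 9*t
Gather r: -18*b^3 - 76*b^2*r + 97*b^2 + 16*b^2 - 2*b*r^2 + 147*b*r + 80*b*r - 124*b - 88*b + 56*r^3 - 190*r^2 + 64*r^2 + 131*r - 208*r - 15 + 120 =-18*b^3 + 113*b^2 - 212*b + 56*r^3 + r^2*(-2*b - 126) + r*(-76*b^2 + 227*b - 77) + 105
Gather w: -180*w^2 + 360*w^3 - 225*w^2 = 360*w^3 - 405*w^2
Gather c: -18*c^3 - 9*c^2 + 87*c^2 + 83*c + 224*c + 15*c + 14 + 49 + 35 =-18*c^3 + 78*c^2 + 322*c + 98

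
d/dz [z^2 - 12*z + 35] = 2*z - 12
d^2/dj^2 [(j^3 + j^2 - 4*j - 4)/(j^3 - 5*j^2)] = 12*(j^4 - 2*j^3 + 6*j^2 + 10*j - 50)/(j^4*(j^3 - 15*j^2 + 75*j - 125))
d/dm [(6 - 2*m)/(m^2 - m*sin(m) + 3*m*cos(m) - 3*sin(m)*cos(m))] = 2*(-m^2 + m*sin(m) - 3*m*cos(m) + (3 - m)*(3*m*sin(m) + m*cos(m) - 2*m + sin(m) - 3*cos(m) + 3*cos(2*m)) + 3*sin(2*m)/2)/((m - sin(m))^2*(m + 3*cos(m))^2)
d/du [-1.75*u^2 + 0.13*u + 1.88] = 0.13 - 3.5*u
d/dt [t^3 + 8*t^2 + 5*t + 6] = 3*t^2 + 16*t + 5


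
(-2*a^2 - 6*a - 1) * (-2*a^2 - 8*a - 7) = 4*a^4 + 28*a^3 + 64*a^2 + 50*a + 7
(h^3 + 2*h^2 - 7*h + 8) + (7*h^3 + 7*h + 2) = 8*h^3 + 2*h^2 + 10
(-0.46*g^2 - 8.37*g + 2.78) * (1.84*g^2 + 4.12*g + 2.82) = -0.8464*g^4 - 17.296*g^3 - 30.6664*g^2 - 12.1498*g + 7.8396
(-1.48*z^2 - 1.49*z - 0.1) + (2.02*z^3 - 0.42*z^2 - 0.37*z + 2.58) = 2.02*z^3 - 1.9*z^2 - 1.86*z + 2.48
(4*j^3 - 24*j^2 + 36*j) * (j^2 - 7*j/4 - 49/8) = 4*j^5 - 31*j^4 + 107*j^3/2 + 84*j^2 - 441*j/2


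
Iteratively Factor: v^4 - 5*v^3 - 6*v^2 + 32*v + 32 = (v - 4)*(v^3 - v^2 - 10*v - 8) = (v - 4)*(v + 1)*(v^2 - 2*v - 8) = (v - 4)*(v + 1)*(v + 2)*(v - 4)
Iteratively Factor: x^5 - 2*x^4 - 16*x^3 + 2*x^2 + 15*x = (x + 1)*(x^4 - 3*x^3 - 13*x^2 + 15*x) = x*(x + 1)*(x^3 - 3*x^2 - 13*x + 15) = x*(x - 5)*(x + 1)*(x^2 + 2*x - 3) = x*(x - 5)*(x - 1)*(x + 1)*(x + 3)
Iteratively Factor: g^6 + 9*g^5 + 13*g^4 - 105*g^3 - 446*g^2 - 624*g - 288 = (g + 4)*(g^5 + 5*g^4 - 7*g^3 - 77*g^2 - 138*g - 72) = (g - 4)*(g + 4)*(g^4 + 9*g^3 + 29*g^2 + 39*g + 18) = (g - 4)*(g + 3)*(g + 4)*(g^3 + 6*g^2 + 11*g + 6) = (g - 4)*(g + 3)^2*(g + 4)*(g^2 + 3*g + 2) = (g - 4)*(g + 1)*(g + 3)^2*(g + 4)*(g + 2)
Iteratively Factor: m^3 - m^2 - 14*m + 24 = (m - 2)*(m^2 + m - 12) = (m - 3)*(m - 2)*(m + 4)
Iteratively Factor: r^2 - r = (r)*(r - 1)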